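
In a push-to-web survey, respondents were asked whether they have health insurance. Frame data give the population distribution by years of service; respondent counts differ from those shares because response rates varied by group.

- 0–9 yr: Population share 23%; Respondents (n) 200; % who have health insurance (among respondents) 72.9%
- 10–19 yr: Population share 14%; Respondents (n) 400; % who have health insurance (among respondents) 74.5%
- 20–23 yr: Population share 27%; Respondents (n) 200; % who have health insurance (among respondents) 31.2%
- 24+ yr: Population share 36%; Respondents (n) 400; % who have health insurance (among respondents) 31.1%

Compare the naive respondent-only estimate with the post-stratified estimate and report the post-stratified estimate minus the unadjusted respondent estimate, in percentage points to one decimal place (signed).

Without adjustment, the pooled respondent share is:
  (200/1200)×72.9 + (400/1200)×74.5 + (200/1200)×31.2 + (400/1200)×31.1 = 52.55%
Post-stratifying to population shares instead:
  0.23×72.9 + 0.14×74.5 + 0.27×31.2 + 0.36×31.1 = 46.817%
Difference = 46.817 − 52.55 = -5.733 pp.

-5.7 percentage points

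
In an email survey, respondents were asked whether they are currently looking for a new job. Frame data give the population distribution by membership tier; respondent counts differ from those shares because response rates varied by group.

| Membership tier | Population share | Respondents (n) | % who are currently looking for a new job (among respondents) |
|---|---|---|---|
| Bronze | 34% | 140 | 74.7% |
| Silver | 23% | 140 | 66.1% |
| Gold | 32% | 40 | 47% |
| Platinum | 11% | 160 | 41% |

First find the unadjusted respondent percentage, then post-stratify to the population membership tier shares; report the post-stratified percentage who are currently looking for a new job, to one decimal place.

60.2%

Naive respondent-only estimate (weights = respondent counts):
  (140/480)×74.7 + (140/480)×66.1 + (40/480)×47 + (160/480)×41 = 58.65%
Post-stratifying to population shares instead:
  0.34×74.7 + 0.23×66.1 + 0.32×47 + 0.11×41 = 60.151%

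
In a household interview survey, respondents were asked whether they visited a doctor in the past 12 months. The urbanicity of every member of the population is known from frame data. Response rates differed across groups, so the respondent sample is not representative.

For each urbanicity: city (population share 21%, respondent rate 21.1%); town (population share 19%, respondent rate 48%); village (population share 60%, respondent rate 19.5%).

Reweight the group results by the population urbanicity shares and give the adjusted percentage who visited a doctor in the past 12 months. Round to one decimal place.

25.3%

Reweight to the known urbanicity distribution:
  city: 0.21 × 21.1 = 4.431
  town: 0.19 × 48 = 9.12
  village: 0.6 × 19.5 = 11.7
Post-stratified estimate = 25.251 → 25.3%.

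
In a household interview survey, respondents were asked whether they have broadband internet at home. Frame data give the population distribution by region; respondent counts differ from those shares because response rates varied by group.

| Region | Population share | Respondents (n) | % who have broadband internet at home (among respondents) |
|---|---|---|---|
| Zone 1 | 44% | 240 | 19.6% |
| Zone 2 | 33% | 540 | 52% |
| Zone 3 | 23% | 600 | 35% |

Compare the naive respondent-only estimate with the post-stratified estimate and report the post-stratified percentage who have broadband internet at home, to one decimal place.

33.8%

Without adjustment, the pooled respondent share is:
  (240/1380)×19.6 + (540/1380)×52 + (600/1380)×35 = 38.9739%
Post-stratified estimate weights by population shares:
  0.44×19.6 + 0.33×52 + 0.23×35 = 33.834%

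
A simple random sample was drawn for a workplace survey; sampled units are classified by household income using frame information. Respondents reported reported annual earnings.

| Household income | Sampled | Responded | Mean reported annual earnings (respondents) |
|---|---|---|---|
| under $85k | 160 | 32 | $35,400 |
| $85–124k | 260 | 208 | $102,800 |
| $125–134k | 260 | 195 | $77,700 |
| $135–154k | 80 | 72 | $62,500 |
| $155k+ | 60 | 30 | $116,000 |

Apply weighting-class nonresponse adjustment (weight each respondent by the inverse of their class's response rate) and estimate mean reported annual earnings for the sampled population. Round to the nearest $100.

$78,700

Response rates by class: under $85k 32/160 = 20%, $85–124k 208/260 = 80%, $125–134k 195/260 = 75%, $135–154k 72/80 = 90%, $155k+ 30/60 = 50%.
With weight = n_sampled/n_responded per class, the weighted class total is n_sampled:
  under $85k: 160 × 35,400 = 5,664,000
  $85–124k: 260 × 102,800 = 26,728,000
  $125–134k: 260 × 77,700 = 20,202,000
  $135–154k: 80 × 62,500 = 5,000,000
  $155k+: 60 × 116,000 = 6,960,000
Adjusted estimate = 64,554,000 / 820 = 78724.4 → $78,700.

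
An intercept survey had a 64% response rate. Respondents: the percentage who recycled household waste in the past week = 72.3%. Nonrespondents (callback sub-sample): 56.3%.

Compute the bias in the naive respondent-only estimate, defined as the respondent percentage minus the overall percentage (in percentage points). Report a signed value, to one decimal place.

+5.8 percentage points

Nonresponse fraction = 1 − 0.64 = 0.36.
Bias = (nonresponse fraction) × (respondent percentage − nonrespondent percentage)
     = 0.36 × (72.3 − 56.3) = 0.36 × 16 = 5.76.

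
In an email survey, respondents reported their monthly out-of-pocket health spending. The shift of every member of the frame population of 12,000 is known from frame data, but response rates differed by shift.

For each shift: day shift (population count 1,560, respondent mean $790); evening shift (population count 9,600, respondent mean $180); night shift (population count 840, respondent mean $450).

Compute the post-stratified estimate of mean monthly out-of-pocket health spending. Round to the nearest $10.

Post-stratification weights by population share, not respondent share:
  day shift: (1,560/12,000) × 790 = 102.7
  evening shift: (9,600/12,000) × 180 = 144
  night shift: (840/12,000) × 450 = 31.5
Post-stratified estimate = 278.2 → $280.

$280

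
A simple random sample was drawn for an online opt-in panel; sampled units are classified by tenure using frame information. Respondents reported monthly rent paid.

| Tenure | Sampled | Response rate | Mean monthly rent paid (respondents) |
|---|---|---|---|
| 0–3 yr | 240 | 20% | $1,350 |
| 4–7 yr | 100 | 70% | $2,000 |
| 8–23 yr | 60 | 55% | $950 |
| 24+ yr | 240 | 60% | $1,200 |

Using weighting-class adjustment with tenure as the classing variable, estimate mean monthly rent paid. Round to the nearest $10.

$1,360

Weighting each respondent by the inverse class response rate inflates each class back to its sampled size, so the class weight is n_sampled:
  0–3 yr: 240 × 1350 = 324,000
  4–7 yr: 100 × 2000 = 200,000
  8–23 yr: 60 × 950 = 57,000
  24+ yr: 240 × 1200 = 288,000
Adjusted estimate = 869,000 / 640 = 1357.81 → $1,360.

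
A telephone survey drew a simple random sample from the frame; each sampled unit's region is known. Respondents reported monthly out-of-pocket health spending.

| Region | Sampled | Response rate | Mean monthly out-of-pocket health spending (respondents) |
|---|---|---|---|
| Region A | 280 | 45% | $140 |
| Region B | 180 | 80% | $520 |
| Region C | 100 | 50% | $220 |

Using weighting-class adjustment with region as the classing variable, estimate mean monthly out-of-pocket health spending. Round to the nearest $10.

Inverse-response-rate weighting restores each class to its sampled count, so class totals weight by n_sampled:
  Region A: 280 × 140 = 39,200
  Region B: 180 × 520 = 93,600
  Region C: 100 × 220 = 22,000
Adjusted estimate = 154,800 / 560 = 276.429 → $280.

$280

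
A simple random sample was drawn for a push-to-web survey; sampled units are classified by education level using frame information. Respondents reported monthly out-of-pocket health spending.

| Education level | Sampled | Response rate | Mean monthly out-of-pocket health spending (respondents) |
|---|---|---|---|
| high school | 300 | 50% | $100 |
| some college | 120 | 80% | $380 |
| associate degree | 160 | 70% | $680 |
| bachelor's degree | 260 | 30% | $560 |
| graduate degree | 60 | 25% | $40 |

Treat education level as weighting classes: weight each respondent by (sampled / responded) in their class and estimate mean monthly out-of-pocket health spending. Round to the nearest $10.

Weighting each respondent by the inverse class response rate inflates each class back to its sampled size, so the class weight is n_sampled:
  high school: 300 × 100 = 30,000
  some college: 120 × 380 = 45,600
  associate degree: 160 × 680 = 108,800
  bachelor's degree: 260 × 560 = 145,600
  graduate degree: 60 × 40 = 2400
Adjusted estimate = 332,400 / 900 = 369.333 → $370.

$370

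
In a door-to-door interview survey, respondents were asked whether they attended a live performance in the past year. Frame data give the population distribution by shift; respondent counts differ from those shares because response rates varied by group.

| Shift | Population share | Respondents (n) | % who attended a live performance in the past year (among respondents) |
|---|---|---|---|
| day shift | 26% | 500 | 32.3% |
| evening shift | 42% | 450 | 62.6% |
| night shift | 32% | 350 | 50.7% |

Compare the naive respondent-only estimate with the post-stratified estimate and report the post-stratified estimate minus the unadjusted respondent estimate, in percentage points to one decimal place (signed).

+3.2 percentage points

Naive respondent-only estimate (weights = respondent counts):
  (500/1300)×32.3 + (450/1300)×62.6 + (350/1300)×50.7 = 47.7423%
Post-stratifying to population shares instead:
  0.26×32.3 + 0.42×62.6 + 0.32×50.7 = 50.914%
Difference = 50.914 − 47.7423 = 3.1717 pp.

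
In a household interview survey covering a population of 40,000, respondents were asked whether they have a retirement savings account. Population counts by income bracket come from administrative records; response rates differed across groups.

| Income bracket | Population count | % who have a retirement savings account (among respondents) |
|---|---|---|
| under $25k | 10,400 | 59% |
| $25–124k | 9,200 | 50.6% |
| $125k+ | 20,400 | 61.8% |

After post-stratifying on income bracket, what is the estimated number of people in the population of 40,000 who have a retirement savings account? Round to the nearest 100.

23,400

Apply each group's respondent rate to its population count:
  under $25k: 10,400 × 59% = 6136
  $25–124k: 9,200 × 50.6% = 4655.2
  $125k+: 20,400 × 61.8% = 12607.2
Estimated total = 23398.4 → 23,400.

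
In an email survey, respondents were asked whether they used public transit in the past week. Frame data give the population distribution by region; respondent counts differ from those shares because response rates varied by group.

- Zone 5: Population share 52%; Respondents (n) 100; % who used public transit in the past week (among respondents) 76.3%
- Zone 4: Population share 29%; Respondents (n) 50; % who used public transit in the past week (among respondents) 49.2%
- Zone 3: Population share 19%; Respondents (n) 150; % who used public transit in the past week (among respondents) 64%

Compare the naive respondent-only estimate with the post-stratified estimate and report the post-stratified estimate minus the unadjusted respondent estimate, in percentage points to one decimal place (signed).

Unadjusted (pooled respondent) estimate weights by respondent counts:
  (100/300)×76.3 + (50/300)×49.2 + (150/300)×64 = 65.6333%
Post-stratified estimate weights by population shares:
  0.52×76.3 + 0.29×49.2 + 0.19×64 = 66.104%
Difference = 66.104 − 65.6333 = 0.4707 pp.

+0.5 percentage points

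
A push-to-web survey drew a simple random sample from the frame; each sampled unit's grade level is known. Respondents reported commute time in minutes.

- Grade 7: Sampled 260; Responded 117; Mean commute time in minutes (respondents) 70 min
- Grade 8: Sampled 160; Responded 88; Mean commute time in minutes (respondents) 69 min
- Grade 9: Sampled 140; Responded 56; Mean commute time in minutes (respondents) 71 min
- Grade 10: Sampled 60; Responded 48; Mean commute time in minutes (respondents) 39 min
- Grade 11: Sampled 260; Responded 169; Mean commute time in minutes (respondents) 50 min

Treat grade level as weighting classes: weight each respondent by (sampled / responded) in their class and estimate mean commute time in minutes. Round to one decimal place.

62.0

Class response rates: Grade 7 117/260 = 45%, Grade 8 88/160 = 55%, Grade 9 56/140 = 40%, Grade 10 48/60 = 80%, Grade 11 169/260 = 65%.
Weighting each respondent by the inverse class response rate inflates each class back to its sampled size, so the class weight is n_sampled:
  Grade 7: 260 × 70 = 18,200
  Grade 8: 160 × 69 = 11,040
  Grade 9: 140 × 71 = 9940
  Grade 10: 60 × 39 = 2340
  Grade 11: 260 × 50 = 13,000
Adjusted estimate = 54,520 / 880 = 61.9545 → 62.0.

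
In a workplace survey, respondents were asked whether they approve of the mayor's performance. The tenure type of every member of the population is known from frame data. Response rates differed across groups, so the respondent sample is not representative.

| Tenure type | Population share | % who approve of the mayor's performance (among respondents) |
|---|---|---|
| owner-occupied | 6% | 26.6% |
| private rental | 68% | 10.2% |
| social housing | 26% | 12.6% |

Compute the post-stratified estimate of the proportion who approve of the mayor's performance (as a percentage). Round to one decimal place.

11.8%

Each cell contributes population-share × respondent value:
  owner-occupied: 0.06 × 26.6 = 1.596
  private rental: 0.68 × 10.2 = 6.936
  social housing: 0.26 × 12.6 = 3.276
Post-stratified estimate = 11.808 → 11.8%.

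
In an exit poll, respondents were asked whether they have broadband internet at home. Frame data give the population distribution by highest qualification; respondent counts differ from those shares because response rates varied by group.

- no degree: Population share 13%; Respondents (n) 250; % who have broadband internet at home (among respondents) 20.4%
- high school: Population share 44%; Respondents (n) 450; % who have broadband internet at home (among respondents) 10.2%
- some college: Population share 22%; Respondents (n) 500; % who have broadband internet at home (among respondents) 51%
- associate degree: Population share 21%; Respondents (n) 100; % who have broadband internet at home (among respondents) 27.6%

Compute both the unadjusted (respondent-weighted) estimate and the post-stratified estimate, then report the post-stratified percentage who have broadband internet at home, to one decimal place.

24.2%

Without adjustment, the pooled respondent share is:
  (250/1300)×20.4 + (450/1300)×10.2 + (500/1300)×51 + (100/1300)×27.6 = 29.1923%
Post-stratifying to population shares instead:
  0.13×20.4 + 0.44×10.2 + 0.22×51 + 0.21×27.6 = 24.156%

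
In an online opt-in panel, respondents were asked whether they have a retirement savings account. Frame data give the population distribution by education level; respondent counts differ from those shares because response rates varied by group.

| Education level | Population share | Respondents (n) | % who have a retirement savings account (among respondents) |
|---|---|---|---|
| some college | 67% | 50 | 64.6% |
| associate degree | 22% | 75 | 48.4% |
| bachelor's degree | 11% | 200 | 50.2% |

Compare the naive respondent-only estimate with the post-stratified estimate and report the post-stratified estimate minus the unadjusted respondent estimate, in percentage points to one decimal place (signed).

+7.5 percentage points

Without adjustment, the pooled respondent share is:
  (50/325)×64.6 + (75/325)×48.4 + (200/325)×50.2 = 52%
Post-stratified estimate weights by population shares:
  0.67×64.6 + 0.22×48.4 + 0.11×50.2 = 59.452%
Difference = 59.452 − 52 = 7.452 pp.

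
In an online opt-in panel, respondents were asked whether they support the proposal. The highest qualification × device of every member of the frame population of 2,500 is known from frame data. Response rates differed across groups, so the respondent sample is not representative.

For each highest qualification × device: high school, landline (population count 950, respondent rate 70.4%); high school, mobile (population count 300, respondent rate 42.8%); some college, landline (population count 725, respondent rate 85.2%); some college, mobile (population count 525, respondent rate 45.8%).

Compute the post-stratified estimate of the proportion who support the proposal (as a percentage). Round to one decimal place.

Each cell contributes population-share × respondent value:
  high school, landline: (950/2,500) × 70.4 = 26.752
  high school, mobile: (300/2,500) × 42.8 = 5.136
  some college, landline: (725/2,500) × 85.2 = 24.708
  some college, mobile: (525/2,500) × 45.8 = 9.618
Post-stratified estimate = 66.214 → 66.2%.

66.2%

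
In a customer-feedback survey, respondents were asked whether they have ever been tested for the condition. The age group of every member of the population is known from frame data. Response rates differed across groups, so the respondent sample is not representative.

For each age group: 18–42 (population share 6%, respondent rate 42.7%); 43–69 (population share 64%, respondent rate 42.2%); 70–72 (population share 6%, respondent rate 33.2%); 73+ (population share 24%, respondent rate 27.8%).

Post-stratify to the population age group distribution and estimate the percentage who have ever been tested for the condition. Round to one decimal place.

38.2%

Each cell contributes population-share × respondent value:
  18–42: 0.06 × 42.7 = 2.562
  43–69: 0.64 × 42.2 = 27.008
  70–72: 0.06 × 33.2 = 1.992
  73+: 0.24 × 27.8 = 6.672
Post-stratified estimate = 38.234 → 38.2%.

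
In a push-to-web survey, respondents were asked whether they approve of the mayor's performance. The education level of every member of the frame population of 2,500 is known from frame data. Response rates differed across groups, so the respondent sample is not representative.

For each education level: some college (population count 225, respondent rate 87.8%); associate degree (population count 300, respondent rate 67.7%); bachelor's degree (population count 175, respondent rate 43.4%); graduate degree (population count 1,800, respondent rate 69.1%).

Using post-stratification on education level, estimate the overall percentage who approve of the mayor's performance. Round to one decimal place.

68.8%

Post-stratification weights by population share, not respondent share:
  some college: (225/2,500) × 87.8 = 7.902
  associate degree: (300/2,500) × 67.7 = 8.124
  bachelor's degree: (175/2,500) × 43.4 = 3.038
  graduate degree: (1,800/2,500) × 69.1 = 49.752
Post-stratified estimate = 68.816 → 68.8%.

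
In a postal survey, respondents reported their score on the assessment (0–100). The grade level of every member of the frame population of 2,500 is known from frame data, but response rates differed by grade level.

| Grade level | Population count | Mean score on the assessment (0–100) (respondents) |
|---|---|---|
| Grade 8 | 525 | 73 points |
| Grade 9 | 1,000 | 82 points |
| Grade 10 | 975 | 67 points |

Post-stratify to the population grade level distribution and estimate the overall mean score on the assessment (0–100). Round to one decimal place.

74.3

Each cell contributes population-share × respondent value:
  Grade 8: (525/2,500) × 73 = 15.33
  Grade 9: (1,000/2,500) × 82 = 32.8
  Grade 10: (975/2,500) × 67 = 26.13
Post-stratified estimate = 74.26 → 74.3.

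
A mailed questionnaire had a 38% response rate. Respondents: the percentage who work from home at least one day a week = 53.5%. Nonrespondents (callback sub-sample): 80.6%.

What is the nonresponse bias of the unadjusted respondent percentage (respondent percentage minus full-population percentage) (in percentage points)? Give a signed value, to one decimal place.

-16.8 percentage points

Nonresponse fraction = 1 − 0.38 = 0.62.
Bias = (nonresponse fraction) × (respondent percentage − nonrespondent percentage)
     = 0.62 × (53.5 − 80.6) = 0.62 × -27.1 = -16.802.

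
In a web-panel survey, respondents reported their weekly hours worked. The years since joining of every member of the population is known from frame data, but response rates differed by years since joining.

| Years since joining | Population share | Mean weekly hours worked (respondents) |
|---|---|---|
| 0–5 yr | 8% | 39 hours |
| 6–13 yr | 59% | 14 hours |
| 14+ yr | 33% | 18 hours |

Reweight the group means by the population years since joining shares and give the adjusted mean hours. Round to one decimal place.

Each cell contributes population-share × respondent value:
  0–5 yr: 0.08 × 39 = 3.12
  6–13 yr: 0.59 × 14 = 8.26
  14+ yr: 0.33 × 18 = 5.94
Post-stratified estimate = 17.32 → 17.3.

17.3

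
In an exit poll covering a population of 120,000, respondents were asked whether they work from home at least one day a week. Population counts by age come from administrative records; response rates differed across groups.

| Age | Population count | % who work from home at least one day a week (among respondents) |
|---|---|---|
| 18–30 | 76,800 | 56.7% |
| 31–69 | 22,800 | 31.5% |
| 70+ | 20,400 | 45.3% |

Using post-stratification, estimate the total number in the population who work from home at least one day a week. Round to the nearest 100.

Estimated count per cell = population count × respondent percentage:
  18–30: 76,800 × 56.7% = 43545.6
  31–69: 22,800 × 31.5% = 7182
  70+: 20,400 × 45.3% = 9241.2
Estimated total = 59968.8 → 60,000.

60,000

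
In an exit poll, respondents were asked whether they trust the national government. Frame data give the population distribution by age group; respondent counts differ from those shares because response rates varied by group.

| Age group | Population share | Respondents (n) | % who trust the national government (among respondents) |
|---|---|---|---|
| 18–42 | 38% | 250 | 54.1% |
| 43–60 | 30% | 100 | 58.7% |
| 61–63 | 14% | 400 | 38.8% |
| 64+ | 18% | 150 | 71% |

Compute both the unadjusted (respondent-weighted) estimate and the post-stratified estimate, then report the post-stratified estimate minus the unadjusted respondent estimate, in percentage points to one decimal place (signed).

+5.8 percentage points

Without adjustment, the pooled respondent share is:
  (250/900)×54.1 + (100/900)×58.7 + (400/900)×38.8 + (150/900)×71 = 50.6278%
Post-stratified estimate weights by population shares:
  0.38×54.1 + 0.3×58.7 + 0.14×38.8 + 0.18×71 = 56.38%
Difference = 56.38 − 50.6278 = 5.7522 pp.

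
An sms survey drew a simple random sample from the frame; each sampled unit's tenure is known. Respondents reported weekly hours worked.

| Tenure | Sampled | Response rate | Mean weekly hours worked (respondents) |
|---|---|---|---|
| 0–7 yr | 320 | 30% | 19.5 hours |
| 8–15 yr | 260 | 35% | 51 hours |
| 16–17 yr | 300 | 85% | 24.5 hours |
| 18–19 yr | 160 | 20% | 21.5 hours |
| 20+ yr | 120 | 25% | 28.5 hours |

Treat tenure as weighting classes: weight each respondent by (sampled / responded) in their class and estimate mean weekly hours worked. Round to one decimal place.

29.1

Each respondent's weight = sampled/responded in their class; summing within a class gives n_sampled, so:
  0–7 yr: 320 × 19.5 = 6240
  8–15 yr: 260 × 51 = 13,260
  16–17 yr: 300 × 24.5 = 7350
  18–19 yr: 160 × 21.5 = 3440
  20+ yr: 120 × 28.5 = 3420
Adjusted estimate = 33,710 / 1,160 = 29.0603 → 29.1.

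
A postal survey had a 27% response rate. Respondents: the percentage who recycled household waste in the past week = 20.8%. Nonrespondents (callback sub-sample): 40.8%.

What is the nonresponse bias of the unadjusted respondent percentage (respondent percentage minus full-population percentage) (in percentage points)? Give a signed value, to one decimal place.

-14.6 percentage points

Nonresponse fraction = 1 − 0.27 = 0.73.
Bias = (nonresponse fraction) × (respondent percentage − nonrespondent percentage)
     = 0.73 × (20.8 − 40.8) = 0.73 × -20 = -14.6.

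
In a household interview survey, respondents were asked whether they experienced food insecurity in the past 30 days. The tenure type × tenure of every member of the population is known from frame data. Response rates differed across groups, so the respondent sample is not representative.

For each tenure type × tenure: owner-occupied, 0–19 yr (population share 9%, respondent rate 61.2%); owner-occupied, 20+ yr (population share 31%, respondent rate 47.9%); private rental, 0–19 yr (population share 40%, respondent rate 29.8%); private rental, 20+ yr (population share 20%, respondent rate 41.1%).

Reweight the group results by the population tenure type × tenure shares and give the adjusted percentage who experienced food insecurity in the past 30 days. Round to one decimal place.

Weight each group's respondent value by its population share:
  owner-occupied, 0–19 yr: 0.09 × 61.2 = 5.508
  owner-occupied, 20+ yr: 0.31 × 47.9 = 14.849
  private rental, 0–19 yr: 0.4 × 29.8 = 11.92
  private rental, 20+ yr: 0.2 × 41.1 = 8.22
Post-stratified estimate = 40.497 → 40.5%.

40.5%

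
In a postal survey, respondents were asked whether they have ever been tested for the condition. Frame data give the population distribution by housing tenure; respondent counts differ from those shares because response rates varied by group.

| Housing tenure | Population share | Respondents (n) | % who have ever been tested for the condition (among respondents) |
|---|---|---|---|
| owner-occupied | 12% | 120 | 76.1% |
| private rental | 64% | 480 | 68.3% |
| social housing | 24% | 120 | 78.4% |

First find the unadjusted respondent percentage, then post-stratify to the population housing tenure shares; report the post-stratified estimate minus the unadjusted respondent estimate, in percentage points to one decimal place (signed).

Unadjusted (pooled respondent) estimate weights by respondent counts:
  (120/720)×76.1 + (480/720)×68.3 + (120/720)×78.4 = 71.2833%
Post-stratifying to population shares instead:
  0.12×76.1 + 0.64×68.3 + 0.24×78.4 = 71.66%
Difference = 71.66 − 71.2833 = 0.3767 pp.

+0.4 percentage points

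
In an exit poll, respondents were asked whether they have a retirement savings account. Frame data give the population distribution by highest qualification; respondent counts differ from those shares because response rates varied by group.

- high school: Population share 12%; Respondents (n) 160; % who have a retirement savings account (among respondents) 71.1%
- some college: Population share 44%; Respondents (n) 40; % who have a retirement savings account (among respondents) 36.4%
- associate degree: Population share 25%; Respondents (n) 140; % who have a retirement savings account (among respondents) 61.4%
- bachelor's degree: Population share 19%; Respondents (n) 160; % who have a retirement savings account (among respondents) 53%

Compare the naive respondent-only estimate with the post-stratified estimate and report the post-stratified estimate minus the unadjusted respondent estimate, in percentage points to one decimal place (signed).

Unadjusted (pooled respondent) estimate weights by respondent counts:
  (160/500)×71.1 + (40/500)×36.4 + (140/500)×61.4 + (160/500)×53 = 59.816%
Post-stratified estimate weights by population shares:
  0.12×71.1 + 0.44×36.4 + 0.25×61.4 + 0.19×53 = 49.968%
Difference = 49.968 − 59.816 = -9.848 pp.

-9.8 percentage points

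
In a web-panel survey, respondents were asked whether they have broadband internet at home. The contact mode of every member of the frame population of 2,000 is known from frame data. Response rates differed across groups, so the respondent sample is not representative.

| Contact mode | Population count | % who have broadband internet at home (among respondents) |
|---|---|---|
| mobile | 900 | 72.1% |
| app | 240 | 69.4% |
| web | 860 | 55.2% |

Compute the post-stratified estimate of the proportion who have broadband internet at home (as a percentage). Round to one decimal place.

Weight each group's respondent value by its population share:
  mobile: (900/2,000) × 72.1 = 32.445
  app: (240/2,000) × 69.4 = 8.328
  web: (860/2,000) × 55.2 = 23.736
Post-stratified estimate = 64.509 → 64.5%.

64.5%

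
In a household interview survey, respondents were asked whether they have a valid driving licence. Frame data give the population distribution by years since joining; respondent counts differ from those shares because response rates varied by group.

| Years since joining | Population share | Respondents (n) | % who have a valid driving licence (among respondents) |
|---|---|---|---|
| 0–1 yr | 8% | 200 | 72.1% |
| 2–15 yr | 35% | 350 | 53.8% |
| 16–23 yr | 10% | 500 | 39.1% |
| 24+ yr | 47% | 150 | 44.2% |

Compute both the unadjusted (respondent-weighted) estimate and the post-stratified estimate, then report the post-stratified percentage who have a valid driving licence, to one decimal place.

Unadjusted (pooled respondent) estimate weights by respondent counts:
  (200/1200)×72.1 + (350/1200)×53.8 + (500/1200)×39.1 + (150/1200)×44.2 = 49.525%
Post-stratifying to population shares instead:
  0.08×72.1 + 0.35×53.8 + 0.1×39.1 + 0.47×44.2 = 49.282%

49.3%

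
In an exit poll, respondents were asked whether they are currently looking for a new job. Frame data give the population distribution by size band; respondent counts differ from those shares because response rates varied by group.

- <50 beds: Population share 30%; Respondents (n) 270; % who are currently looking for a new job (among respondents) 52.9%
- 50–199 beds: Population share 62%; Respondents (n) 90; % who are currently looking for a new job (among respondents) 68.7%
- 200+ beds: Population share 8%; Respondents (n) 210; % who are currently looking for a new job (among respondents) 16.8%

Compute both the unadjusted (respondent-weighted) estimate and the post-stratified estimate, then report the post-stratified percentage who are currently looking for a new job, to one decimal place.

Naive respondent-only estimate (weights = respondent counts):
  (270/570)×52.9 + (90/570)×68.7 + (210/570)×16.8 = 42.0947%
Reweighting by population size band shares:
  0.3×52.9 + 0.62×68.7 + 0.08×16.8 = 59.808%

59.8%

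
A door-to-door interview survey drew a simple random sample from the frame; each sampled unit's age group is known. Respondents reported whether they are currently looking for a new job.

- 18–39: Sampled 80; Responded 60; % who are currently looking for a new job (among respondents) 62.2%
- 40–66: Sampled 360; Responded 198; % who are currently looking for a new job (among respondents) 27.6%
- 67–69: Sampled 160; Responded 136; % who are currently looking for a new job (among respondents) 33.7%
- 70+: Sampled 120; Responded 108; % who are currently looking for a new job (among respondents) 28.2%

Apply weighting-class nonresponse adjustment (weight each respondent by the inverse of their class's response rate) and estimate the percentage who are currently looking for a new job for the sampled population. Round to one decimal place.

32.9%

Response rates by class: 18–39 60/80 = 75%, 40–66 198/360 = 55%, 67–69 136/160 = 85%, 70+ 108/120 = 90%.
Inverse-response-rate weighting restores each class to its sampled count, so class totals weight by n_sampled:
  18–39: 80 × 62.2 = 4976
  40–66: 360 × 27.6 = 9936
  67–69: 160 × 33.7 = 5392
  70+: 120 × 28.2 = 3384
Adjusted estimate = 23,688 / 720 = 32.9 → 32.9%.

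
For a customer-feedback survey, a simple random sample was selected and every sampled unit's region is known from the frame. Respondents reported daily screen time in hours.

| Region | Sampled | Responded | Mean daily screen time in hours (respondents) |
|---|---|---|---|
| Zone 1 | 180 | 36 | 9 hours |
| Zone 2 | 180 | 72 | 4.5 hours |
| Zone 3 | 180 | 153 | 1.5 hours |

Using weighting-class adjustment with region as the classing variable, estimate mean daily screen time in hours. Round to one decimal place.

Class response rates: Zone 1 36/180 = 20%, Zone 2 72/180 = 40%, Zone 3 153/180 = 85%.
With weight = n_sampled/n_responded per class, the weighted class total is n_sampled:
  Zone 1: 180 × 9 = 1620
  Zone 2: 180 × 4.5 = 810
  Zone 3: 180 × 1.5 = 270
Adjusted estimate = 2700 / 540 = 5 → 5.0.

5.0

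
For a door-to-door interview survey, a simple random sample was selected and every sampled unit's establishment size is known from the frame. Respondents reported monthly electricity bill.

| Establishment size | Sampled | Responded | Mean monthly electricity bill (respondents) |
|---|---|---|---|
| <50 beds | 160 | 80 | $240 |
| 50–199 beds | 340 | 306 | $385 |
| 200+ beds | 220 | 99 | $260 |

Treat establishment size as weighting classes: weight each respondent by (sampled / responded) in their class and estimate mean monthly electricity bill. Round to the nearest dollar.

Class response rates: <50 beds 80/160 = 50%, 50–199 beds 306/340 = 90%, 200+ beds 99/220 = 45%.
Inverse-response-rate weighting restores each class to its sampled count, so class totals weight by n_sampled:
  <50 beds: 160 × 240 = 38,400
  50–199 beds: 340 × 385 = 130,900
  200+ beds: 220 × 260 = 57,200
Adjusted estimate = 226,500 / 720 = 314.583 → $315.

$315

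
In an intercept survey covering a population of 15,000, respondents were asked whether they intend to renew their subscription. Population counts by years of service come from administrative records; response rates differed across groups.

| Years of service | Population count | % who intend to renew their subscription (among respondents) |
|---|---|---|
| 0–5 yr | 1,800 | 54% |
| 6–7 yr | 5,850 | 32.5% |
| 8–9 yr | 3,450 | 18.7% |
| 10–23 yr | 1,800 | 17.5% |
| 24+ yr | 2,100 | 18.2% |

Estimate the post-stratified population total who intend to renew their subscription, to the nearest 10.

Each cell contributes its population count × the respondent rate:
  0–5 yr: 1,800 × 54% = 972
  6–7 yr: 5,850 × 32.5% = 1901.25
  8–9 yr: 3,450 × 18.7% = 645.15
  10–23 yr: 1,800 × 17.5% = 315
  24+ yr: 2,100 × 18.2% = 382.2
Estimated total = 4215.6 → 4,220.

4,220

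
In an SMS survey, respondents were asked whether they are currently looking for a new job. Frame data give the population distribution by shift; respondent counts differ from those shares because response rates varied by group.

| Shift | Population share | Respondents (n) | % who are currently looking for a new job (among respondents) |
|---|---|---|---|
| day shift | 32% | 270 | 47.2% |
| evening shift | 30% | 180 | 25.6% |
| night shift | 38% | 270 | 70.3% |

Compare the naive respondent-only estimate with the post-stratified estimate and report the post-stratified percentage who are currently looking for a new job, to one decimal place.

Without adjustment, the pooled respondent share is:
  (270/720)×47.2 + (180/720)×25.6 + (270/720)×70.3 = 50.4625%
Post-stratifying to population shares instead:
  0.32×47.2 + 0.3×25.6 + 0.38×70.3 = 49.498%

49.5%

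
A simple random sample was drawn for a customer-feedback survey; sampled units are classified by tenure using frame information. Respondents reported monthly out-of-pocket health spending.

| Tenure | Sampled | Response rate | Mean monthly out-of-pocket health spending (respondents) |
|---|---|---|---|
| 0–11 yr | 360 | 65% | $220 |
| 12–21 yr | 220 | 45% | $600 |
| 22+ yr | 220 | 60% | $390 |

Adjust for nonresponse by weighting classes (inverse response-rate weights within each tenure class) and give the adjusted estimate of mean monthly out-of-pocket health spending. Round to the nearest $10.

Each respondent's weight = sampled/responded in their class; summing within a class gives n_sampled, so:
  0–11 yr: 360 × 220 = 79,200
  12–21 yr: 220 × 600 = 132,000
  22+ yr: 220 × 390 = 85,800
Adjusted estimate = 297,000 / 800 = 371.25 → $370.

$370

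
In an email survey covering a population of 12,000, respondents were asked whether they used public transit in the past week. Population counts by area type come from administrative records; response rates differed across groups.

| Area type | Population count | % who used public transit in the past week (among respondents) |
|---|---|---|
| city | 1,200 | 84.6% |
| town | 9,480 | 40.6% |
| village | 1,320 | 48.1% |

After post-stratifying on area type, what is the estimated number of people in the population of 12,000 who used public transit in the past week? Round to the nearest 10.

Estimated count per cell = population count × respondent percentage:
  city: 1,200 × 84.6% = 1015.2
  town: 9,480 × 40.6% = 3848.88
  village: 1,320 × 48.1% = 634.92
Estimated total = 5499 → 5,500.

5,500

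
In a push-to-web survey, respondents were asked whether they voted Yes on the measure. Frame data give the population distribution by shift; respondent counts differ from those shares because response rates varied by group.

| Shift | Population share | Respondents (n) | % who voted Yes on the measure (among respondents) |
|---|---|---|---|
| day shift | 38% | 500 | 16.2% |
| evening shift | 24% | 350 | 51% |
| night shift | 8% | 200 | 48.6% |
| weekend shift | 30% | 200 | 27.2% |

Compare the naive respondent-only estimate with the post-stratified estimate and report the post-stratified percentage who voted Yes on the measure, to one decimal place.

Naive respondent-only estimate (weights = respondent counts):
  (500/1250)×16.2 + (350/1250)×51 + (200/1250)×48.6 + (200/1250)×27.2 = 32.888%
Post-stratifying to population shares instead:
  0.38×16.2 + 0.24×51 + 0.08×48.6 + 0.3×27.2 = 30.444%

30.4%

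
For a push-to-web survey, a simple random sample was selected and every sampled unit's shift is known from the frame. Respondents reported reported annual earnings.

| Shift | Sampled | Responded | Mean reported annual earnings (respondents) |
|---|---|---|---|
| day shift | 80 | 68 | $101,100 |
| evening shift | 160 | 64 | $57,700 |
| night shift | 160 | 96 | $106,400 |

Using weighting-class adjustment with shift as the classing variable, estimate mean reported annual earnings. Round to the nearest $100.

$85,900

Class response rates: day shift 68/80 = 85%, evening shift 64/160 = 40%, night shift 96/160 = 60%.
Each respondent's weight = sampled/responded in their class; summing within a class gives n_sampled, so:
  day shift: 80 × 101,100 = 8,088,000
  evening shift: 160 × 57,700 = 9,232,000
  night shift: 160 × 106,400 = 17,024,000
Adjusted estimate = 34,344,000 / 400 = 85,860 → $85,900.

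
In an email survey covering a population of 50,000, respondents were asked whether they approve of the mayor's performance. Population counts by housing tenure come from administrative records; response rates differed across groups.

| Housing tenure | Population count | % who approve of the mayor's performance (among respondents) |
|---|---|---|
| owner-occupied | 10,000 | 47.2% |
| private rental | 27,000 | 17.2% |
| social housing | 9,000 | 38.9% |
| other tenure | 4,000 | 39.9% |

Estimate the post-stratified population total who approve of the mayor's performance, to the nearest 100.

14,500

Apply each group's respondent rate to its population count:
  owner-occupied: 10,000 × 47.2% = 4720
  private rental: 27,000 × 17.2% = 4644
  social housing: 9,000 × 38.9% = 3501
  other tenure: 4,000 × 39.9% = 1596
Estimated total = 14,461 → 14,500.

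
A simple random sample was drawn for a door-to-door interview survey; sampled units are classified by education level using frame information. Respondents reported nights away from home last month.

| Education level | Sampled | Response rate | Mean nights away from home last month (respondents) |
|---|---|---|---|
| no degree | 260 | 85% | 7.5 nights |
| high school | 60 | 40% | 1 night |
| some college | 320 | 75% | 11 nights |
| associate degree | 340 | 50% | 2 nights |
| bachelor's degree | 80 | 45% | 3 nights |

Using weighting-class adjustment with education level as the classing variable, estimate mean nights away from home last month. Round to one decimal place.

Each respondent's weight = sampled/responded in their class; summing within a class gives n_sampled, so:
  no degree: 260 × 7.5 = 1950
  high school: 60 × 1 = 60
  some college: 320 × 11 = 3520
  associate degree: 340 × 2 = 680
  bachelor's degree: 80 × 3 = 240
Adjusted estimate = 6450 / 1,060 = 6.08491 → 6.1.

6.1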